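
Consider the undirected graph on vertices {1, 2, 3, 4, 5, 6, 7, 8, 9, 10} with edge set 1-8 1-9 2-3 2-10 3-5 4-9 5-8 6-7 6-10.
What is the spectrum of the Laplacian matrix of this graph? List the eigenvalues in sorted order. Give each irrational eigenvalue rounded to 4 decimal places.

[0, 0.0979, 0.3820, 0.8244, 1.3820, 2, 2.6180, 3.1756, 3.6180, 3.9021]

With the vertex order [1, 2, 3, 4, 5, 6, 7, 8, 9, 10], the degrees are [2, 2, 2, 1, 2, 2, 1, 2, 2, 2], giving D = diag(2, 2, 2, 1, 2, 2, 1, 2, 2, 2) and L = D - A. L is symmetric positive semidefinite, so every eigenvalue is real and nonnegative. The single zero eigenvalue shows the graph is connected. The eigenvalues sum to 18, which equals trace(L) = 2|E|. By the matrix-tree theorem the graph has (1/10) * product of the nonzero eigenvalues = 1 spanning tree.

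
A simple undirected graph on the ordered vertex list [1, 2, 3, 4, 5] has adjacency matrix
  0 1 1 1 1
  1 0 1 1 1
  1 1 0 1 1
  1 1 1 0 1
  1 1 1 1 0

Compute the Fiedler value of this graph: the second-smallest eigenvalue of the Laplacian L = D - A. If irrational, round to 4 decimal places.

5

Each diagonal entry of L is the vertex degree and each off-diagonal entry is -1 where an edge is present, 0 otherwise; in the order [1, 2, 3, 4, 5] the diagonal is [4, 4, 4, 4, 4]. The smallest Laplacian eigenvalue is always 0. The next one, lambda_2 = 5, measures how hard the graph is to disconnect: larger values mean better connectivity. By the matrix-tree theorem the graph has (1/5) * product of the nonzero eigenvalues = 125 spanning trees.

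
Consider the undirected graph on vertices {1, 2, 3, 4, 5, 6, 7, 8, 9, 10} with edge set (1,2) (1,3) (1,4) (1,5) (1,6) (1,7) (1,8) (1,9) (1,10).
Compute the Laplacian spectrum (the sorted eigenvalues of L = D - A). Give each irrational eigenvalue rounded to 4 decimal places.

Each diagonal entry of L is the vertex degree and each off-diagonal entry is -1 where an edge is present, 0 otherwise; in the order [1, 2, 3, 4, 5, 6, 7, 8, 9, 10] the diagonal is [9, 1, 1, 1, 1, 1, 1, 1, 1, 1]. L is symmetric positive semidefinite, so every eigenvalue is real and nonnegative. The single zero eigenvalue shows the graph is connected. The eigenvalues sum to 18, which equals trace(L) = 2|E|. By the matrix-tree theorem the graph has (1/10) * product of the nonzero eigenvalues = 1 spanning tree.

[0, 1, 1, 1, 1, 1, 1, 1, 1, 10]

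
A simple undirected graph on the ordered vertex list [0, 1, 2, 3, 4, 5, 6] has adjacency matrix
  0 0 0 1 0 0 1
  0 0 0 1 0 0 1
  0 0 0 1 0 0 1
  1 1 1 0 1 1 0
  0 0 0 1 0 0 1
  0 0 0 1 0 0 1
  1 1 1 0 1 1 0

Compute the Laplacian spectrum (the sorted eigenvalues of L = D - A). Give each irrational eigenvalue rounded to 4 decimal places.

With the vertex order [0, 1, 2, 3, 4, 5, 6], the degrees are [2, 2, 2, 5, 2, 2, 5], giving D = diag(2, 2, 2, 5, 2, 2, 5) and L = D - A. The multiplicity of 0 as a Laplacian eigenvalue equals the number of connected components. The largest eigenvalue, 7, is at most the vertex count 7.

[0, 2, 2, 2, 2, 5, 7]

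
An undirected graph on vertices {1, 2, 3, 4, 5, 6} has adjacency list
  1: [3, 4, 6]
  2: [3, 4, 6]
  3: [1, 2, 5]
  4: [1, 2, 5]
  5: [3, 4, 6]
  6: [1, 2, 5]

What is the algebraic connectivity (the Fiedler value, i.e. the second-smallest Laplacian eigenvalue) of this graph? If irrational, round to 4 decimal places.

With the vertex order [1, 2, 3, 4, 5, 6], the degrees are [3, 3, 3, 3, 3, 3], giving D = diag(3, 3, 3, 3, 3, 3) and L = D - A. The sorted Laplacian eigenvalues are [0, 3, 3, 3, 3, 6]; the algebraic connectivity is the second entry, 3. The largest eigenvalue, 6, is at most the vertex count 6.

3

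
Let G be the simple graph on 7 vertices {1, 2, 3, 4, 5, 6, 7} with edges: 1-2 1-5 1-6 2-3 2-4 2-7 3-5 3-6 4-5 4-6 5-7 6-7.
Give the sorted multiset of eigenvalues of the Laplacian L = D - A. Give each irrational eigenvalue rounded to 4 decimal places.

With the vertex order [1, 2, 3, 4, 5, 6, 7], the degrees are [3, 4, 3, 3, 4, 4, 3], giving D = diag(3, 4, 3, 3, 4, 4, 3) and L = D - A. Since every row of L sums to 0, the all-ones vector is in the kernel and 0 is an eigenvalue. The single zero eigenvalue shows the graph is connected.

[0, 3, 3, 3, 4, 4, 7]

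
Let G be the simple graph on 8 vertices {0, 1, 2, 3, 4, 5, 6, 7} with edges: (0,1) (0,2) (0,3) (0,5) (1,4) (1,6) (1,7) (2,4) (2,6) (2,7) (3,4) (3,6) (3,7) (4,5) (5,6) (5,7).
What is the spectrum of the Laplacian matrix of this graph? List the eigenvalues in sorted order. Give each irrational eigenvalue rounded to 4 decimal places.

[0, 4, 4, 4, 4, 4, 4, 8]

Each diagonal entry of L is the vertex degree and each off-diagonal entry is -1 where an edge is present, 0 otherwise; in the order [0, 1, 2, 3, 4, 5, 6, 7] the diagonal is [4, 4, 4, 4, 4, 4, 4, 4]. Since every row of L sums to 0, the all-ones vector is in the kernel and 0 is an eigenvalue. The eigenvalues sum to 32, which equals trace(L) = 2|E|.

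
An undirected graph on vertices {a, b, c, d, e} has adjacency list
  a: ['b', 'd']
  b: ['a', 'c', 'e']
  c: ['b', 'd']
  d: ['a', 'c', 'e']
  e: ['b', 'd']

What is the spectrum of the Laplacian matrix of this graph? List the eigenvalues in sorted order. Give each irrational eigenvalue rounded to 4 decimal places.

Reading degrees in the order [a, b, c, d, e] gives [2, 3, 2, 3, 2]; set D = diag(2, 3, 2, 3, 2) and form L = D - A. Diagonalising L (or applying a numerical eigensolver to the 5x5 matrix) gives the spectrum above. By the matrix-tree theorem the graph has (1/5) * product of the nonzero eigenvalues = 12 spanning trees.

[0, 2, 2, 3, 5]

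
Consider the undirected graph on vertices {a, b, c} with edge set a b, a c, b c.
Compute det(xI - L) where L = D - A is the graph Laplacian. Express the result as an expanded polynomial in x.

x^3 - 6x^2 + 9x

With the vertex order [a, b, c], the degrees are [2, 2, 2], giving D = diag(2, 2, 2) and L = D - A. The eigenvalues of L are [0, 3, 3]; the characteristic polynomial is the product of (x - lambda_i), which multiplies out to x^3 - 6x^2 + 9x. Since p(0) = det(-L) = 0, x divides p(x). The eigenvalues sum to 6, which equals trace(L) = 2|E|.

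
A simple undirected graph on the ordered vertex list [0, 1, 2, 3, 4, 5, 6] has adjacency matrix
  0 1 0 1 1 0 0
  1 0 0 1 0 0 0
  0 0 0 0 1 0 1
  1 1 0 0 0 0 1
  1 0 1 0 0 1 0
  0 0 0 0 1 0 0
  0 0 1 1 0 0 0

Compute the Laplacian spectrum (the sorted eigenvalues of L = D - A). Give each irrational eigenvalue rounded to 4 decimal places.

With the vertex order [0, 1, 2, 3, 4, 5, 6], the degrees are [3, 2, 2, 3, 3, 1, 2], giving D = diag(3, 2, 2, 3, 3, 1, 2) and L = D - A. L is symmetric positive semidefinite, so every eigenvalue is real and nonnegative. By the matrix-tree theorem the graph has (1/7) * product of the nonzero eigenvalues = 14 spanning trees.

[0, 0.6490, 1.0910, 2.2416, 3.1462, 4.2048, 4.6675]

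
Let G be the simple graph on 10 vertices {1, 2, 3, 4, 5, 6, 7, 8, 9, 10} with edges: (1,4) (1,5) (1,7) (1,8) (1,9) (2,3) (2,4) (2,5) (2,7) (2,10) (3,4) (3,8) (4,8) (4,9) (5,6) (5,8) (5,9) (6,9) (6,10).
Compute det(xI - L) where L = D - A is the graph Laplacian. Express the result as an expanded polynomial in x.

Reading degrees in the order [1, 2, 3, 4, 5, 6, 7, 8, 9, 10] gives [5, 5, 3, 5, 5, 3, 2, 4, 4, 2]; set D = diag(5, 5, 3, 5, 5, 3, 2, 4, 4, 2) and form L = D - A. Computing det(xI - L) by cofactor expansion (or equivalently via sum-over-permutations) gives x^10 - 38x^9 + 624x^8 - 5798x^7 + 33502x^6 - 124454x^5 + 296238x^4 - 434254x^3 + 354759x^2 - 122820x. Since p(0) = det(-L) = 0, x divides p(x). There is one zero in the spectrum, matching the 1 component.

x^10 - 38x^9 + 624x^8 - 5798x^7 + 33502x^6 - 124454x^5 + 296238x^4 - 434254x^3 + 354759x^2 - 122820x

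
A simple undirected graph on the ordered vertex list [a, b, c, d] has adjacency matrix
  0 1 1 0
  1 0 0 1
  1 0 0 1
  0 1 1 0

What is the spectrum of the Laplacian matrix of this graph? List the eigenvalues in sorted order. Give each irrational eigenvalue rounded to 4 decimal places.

[0, 2, 2, 4]

Each diagonal entry of L is the vertex degree and each off-diagonal entry is -1 where an edge is present, 0 otherwise; in the order [a, b, c, d] the diagonal is [2, 2, 2, 2]. L is symmetric positive semidefinite, so every eigenvalue is real and nonnegative. The single zero eigenvalue shows the graph is connected.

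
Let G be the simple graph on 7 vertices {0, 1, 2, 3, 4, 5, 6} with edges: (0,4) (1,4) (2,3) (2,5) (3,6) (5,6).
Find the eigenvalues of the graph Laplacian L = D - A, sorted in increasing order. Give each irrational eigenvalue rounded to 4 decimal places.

[0, 0, 1, 2, 2, 3, 4]

Reading degrees in the order [0, 1, 2, 3, 4, 5, 6] gives [1, 1, 2, 2, 2, 2, 2]; set D = diag(1, 1, 2, 2, 2, 2, 2) and form L = D - A. Diagonalising L (or applying a numerical eigensolver to the 7x7 matrix) gives the spectrum above. The 2 zero eigenvalues correspond to the 2 connected components. There are 2 zeros in the spectrum, matching the 2 components. The largest eigenvalue, 4, is at most the vertex count 7.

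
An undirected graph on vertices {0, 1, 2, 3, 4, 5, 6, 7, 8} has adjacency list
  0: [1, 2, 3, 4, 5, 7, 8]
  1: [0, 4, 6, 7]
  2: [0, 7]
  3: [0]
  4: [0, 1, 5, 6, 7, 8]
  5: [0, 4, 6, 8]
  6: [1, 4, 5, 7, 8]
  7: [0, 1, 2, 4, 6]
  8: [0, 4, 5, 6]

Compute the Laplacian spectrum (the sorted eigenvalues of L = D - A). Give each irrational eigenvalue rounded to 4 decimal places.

[0, 0.9741, 1.7996, 3.3002, 5, 5.5480, 5.9545, 7.1033, 8.3204]

Reading degrees in the order [0, 1, 2, 3, 4, 5, 6, 7, 8] gives [7, 4, 2, 1, 6, 4, 5, 5, 4]; set D = diag(7, 4, 2, 1, 6, 4, 5, 5, 4) and form L = D - A. Diagonalising L (or applying a numerical eigensolver to the 9x9 matrix) gives the spectrum above. The single zero eigenvalue shows the graph is connected. The largest eigenvalue, 8.3204, is at most the vertex count 9. By the matrix-tree theorem the graph has (1/9) * product of the nonzero eigenvalues = 6275 spanning trees.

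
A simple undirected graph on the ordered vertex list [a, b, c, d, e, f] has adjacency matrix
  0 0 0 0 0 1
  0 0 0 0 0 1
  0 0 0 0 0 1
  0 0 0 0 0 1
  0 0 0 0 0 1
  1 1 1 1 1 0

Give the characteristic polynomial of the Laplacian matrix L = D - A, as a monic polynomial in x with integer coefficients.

x^6 - 10x^5 + 30x^4 - 40x^3 + 25x^2 - 6x

Each diagonal entry of L is the vertex degree and each off-diagonal entry is -1 where an edge is present, 0 otherwise; in the order [a, b, c, d, e, f] the diagonal is [1, 1, 1, 1, 1, 5]. Computing det(xI - L) by cofactor expansion (or equivalently via sum-over-permutations) gives x^6 - 10x^5 + 30x^4 - 40x^3 + 25x^2 - 6x. Since p(0) = det(-L) = 0, x divides p(x). The largest eigenvalue, 6, is at most the vertex count 6.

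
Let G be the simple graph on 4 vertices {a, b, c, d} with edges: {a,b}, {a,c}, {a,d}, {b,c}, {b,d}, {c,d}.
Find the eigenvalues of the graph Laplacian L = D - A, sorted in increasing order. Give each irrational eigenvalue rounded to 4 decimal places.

Reading degrees in the order [a, b, c, d] gives [3, 3, 3, 3]; set D = diag(3, 3, 3, 3) and form L = D - A. The multiplicity of 0 as a Laplacian eigenvalue equals the number of connected components. The single zero eigenvalue shows the graph is connected. There is one zero in the spectrum, matching the 1 component.

[0, 4, 4, 4]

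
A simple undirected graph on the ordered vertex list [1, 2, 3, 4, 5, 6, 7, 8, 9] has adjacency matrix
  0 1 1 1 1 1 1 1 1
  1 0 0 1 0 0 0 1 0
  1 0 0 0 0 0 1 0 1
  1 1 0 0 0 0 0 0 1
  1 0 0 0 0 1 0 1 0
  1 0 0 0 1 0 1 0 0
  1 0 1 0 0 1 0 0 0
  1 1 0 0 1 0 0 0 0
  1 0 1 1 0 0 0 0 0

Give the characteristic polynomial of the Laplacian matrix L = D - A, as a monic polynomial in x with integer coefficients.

x^9 - 32x^8 + 428x^7 - 3136x^6 + 13786x^5 - 37232x^4 + 60276x^3 - 53424x^2 + 19845x

Reading degrees in the order [1, 2, 3, 4, 5, 6, 7, 8, 9] gives [8, 3, 3, 3, 3, 3, 3, 3, 3]; set D = diag(8, 3, 3, 3, 3, 3, 3, 3, 3) and form L = D - A. L has integer entries, so p(x) = det(xI - L) has integer coefficients. Expanding the determinant yields x^9 - 32x^8 + 428x^7 - 3136x^6 + 13786x^5 - 37232x^4 + 60276x^3 - 53424x^2 + 19845x. The constant term is 0 because L is singular (the all-ones vector lies in its kernel). The eigenvalues sum to 32, which equals trace(L) = 2|E|.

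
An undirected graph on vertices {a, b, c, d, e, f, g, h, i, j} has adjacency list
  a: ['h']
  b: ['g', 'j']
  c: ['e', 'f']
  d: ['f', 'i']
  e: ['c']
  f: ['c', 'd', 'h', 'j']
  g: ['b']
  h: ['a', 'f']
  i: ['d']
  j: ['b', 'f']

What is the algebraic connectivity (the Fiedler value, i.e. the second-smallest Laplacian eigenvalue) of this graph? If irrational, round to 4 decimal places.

0.2318

Reading degrees in the order [a, b, c, d, e, f, g, h, i, j] gives [1, 2, 2, 2, 1, 4, 1, 2, 1, 2]; set D = diag(1, 2, 2, 2, 1, 4, 1, 2, 1, 2) and form L = D - A. The sorted Laplacian eigenvalues are [0, 0.2318, 0.3820, 0.3820, 1.2769, 2, 2.6180, 2.6180, 3.1815, 5.3098]; the algebraic connectivity is the second entry, 0.2318. By the matrix-tree theorem the graph has (1/10) * product of the nonzero eigenvalues = 1 spanning tree.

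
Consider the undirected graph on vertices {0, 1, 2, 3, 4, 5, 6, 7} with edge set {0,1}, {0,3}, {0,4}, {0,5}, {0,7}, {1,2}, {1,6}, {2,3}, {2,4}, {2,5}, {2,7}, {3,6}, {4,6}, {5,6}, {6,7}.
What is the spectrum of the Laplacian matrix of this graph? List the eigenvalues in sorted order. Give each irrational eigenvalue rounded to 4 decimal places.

[0, 3, 3, 3, 3, 5, 5, 8]

Each diagonal entry of L is the vertex degree and each off-diagonal entry is -1 where an edge is present, 0 otherwise; in the order [0, 1, 2, 3, 4, 5, 6, 7] the diagonal is [5, 3, 5, 3, 3, 3, 5, 3]. Since every row of L sums to 0, the all-ones vector is in the kernel and 0 is an eigenvalue. The single zero eigenvalue shows the graph is connected.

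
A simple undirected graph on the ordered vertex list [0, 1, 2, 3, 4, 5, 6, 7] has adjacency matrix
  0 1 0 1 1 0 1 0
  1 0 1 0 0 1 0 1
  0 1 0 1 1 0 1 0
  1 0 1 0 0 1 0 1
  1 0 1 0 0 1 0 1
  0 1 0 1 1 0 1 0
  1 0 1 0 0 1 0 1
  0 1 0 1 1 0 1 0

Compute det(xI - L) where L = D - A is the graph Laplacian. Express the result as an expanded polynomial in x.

x^8 - 32x^7 + 432x^6 - 3200x^5 + 14080x^4 - 36864x^3 + 53248x^2 - 32768x

With the vertex order [0, 1, 2, 3, 4, 5, 6, 7], the degrees are [4, 4, 4, 4, 4, 4, 4, 4], giving D = diag(4, 4, 4, 4, 4, 4, 4, 4) and L = D - A. Computing det(xI - L) by cofactor expansion (or equivalently via sum-over-permutations) gives x^8 - 32x^7 + 432x^6 - 3200x^5 + 14080x^4 - 36864x^3 + 53248x^2 - 32768x. The constant term is 0 because L is singular (the all-ones vector lies in its kernel).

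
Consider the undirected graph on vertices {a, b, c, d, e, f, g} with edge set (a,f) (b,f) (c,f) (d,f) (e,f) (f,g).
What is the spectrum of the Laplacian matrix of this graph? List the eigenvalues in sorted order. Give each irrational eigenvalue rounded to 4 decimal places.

[0, 1, 1, 1, 1, 1, 7]

Reading degrees in the order [a, b, c, d, e, f, g] gives [1, 1, 1, 1, 1, 6, 1]; set D = diag(1, 1, 1, 1, 1, 6, 1) and form L = D - A. Since every row of L sums to 0, the all-ones vector is in the kernel and 0 is an eigenvalue. The largest eigenvalue, 7, is at most the vertex count 7.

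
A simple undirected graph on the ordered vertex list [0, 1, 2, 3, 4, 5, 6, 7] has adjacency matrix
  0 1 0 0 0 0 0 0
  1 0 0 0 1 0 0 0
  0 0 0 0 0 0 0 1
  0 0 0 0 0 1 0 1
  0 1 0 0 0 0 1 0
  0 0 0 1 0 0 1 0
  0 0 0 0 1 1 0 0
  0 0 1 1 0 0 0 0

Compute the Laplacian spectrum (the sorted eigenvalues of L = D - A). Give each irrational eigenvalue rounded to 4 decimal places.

With the vertex order [0, 1, 2, 3, 4, 5, 6, 7], the degrees are [1, 2, 1, 2, 2, 2, 2, 2], giving D = diag(1, 2, 1, 2, 2, 2, 2, 2) and L = D - A. The multiplicity of 0 as a Laplacian eigenvalue equals the number of connected components. By the matrix-tree theorem the graph has (1/8) * product of the nonzero eigenvalues = 1 spanning tree. The largest eigenvalue, 3.8478, is at most the vertex count 8.

[0, 0.1522, 0.5858, 1.2346, 2, 2.7654, 3.4142, 3.8478]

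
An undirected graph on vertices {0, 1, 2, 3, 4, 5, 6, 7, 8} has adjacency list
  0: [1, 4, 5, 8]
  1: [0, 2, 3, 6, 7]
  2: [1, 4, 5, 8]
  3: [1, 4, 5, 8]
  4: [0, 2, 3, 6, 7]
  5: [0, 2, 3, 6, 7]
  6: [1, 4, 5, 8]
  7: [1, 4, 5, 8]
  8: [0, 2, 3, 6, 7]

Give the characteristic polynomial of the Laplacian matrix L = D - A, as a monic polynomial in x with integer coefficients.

With the vertex order [0, 1, 2, 3, 4, 5, 6, 7, 8], the degrees are [4, 5, 4, 4, 5, 5, 4, 4, 5], giving D = diag(4, 5, 4, 4, 5, 5, 4, 4, 5) and L = D - A. The eigenvalues of L are [0, 4, 4, 4, 4, 5, 5, 5, 9]; the characteristic polynomial is the product of (x - lambda_i), which multiplies out to x^9 - 40x^8 + 690x^7 - 6720x^6 + 40485x^5 - 154704x^4 + 366560x^3 - 492800x^2 + 288000x. The coefficient of x^8 equals -trace(L) = -40, matching the sum of degrees. The largest eigenvalue, 9, is at most the vertex count 9. The eigenvalues sum to 40, which equals trace(L) = 2|E|.

x^9 - 40x^8 + 690x^7 - 6720x^6 + 40485x^5 - 154704x^4 + 366560x^3 - 492800x^2 + 288000x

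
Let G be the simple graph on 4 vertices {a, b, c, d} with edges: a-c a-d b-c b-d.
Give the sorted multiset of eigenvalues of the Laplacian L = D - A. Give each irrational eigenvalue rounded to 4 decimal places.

Reading degrees in the order [a, b, c, d] gives [2, 2, 2, 2]; set D = diag(2, 2, 2, 2) and form L = D - A. The multiplicity of 0 as a Laplacian eigenvalue equals the number of connected components. By the matrix-tree theorem the graph has (1/4) * product of the nonzero eigenvalues = 4 spanning trees. There is one zero in the spectrum, matching the 1 component.

[0, 2, 2, 4]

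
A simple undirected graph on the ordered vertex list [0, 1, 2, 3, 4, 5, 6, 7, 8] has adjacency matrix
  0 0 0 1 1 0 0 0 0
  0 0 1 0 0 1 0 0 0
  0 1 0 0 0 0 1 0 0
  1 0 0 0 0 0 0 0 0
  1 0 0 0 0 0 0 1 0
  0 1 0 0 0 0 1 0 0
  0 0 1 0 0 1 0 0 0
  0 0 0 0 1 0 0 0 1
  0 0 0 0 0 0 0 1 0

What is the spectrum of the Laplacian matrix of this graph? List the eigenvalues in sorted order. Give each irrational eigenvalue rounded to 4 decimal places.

[0, 0, 0.3820, 1.3820, 2, 2, 2.6180, 3.6180, 4]

Each diagonal entry of L is the vertex degree and each off-diagonal entry is -1 where an edge is present, 0 otherwise; in the order [0, 1, 2, 3, 4, 5, 6, 7, 8] the diagonal is [2, 2, 2, 1, 2, 2, 2, 2, 1]. L is symmetric positive semidefinite, so every eigenvalue is real and nonnegative. The 2 zero eigenvalues correspond to the 2 connected components. There are 2 zeros in the spectrum, matching the 2 components. The largest eigenvalue, 4, is at most the vertex count 9.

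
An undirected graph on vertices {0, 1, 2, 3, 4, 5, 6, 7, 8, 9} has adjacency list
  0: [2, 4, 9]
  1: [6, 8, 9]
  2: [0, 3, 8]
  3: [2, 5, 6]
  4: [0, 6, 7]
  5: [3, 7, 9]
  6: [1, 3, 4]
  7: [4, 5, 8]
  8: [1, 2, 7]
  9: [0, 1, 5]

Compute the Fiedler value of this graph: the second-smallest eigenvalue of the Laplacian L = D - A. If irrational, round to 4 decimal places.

2

Reading degrees in the order [0, 1, 2, 3, 4, 5, 6, 7, 8, 9] gives [3, 3, 3, 3, 3, 3, 3, 3, 3, 3]; set D = diag(3, 3, 3, 3, 3, 3, 3, 3, 3, 3) and form L = D - A. The smallest Laplacian eigenvalue is always 0. The next one, lambda_2 = 2, measures how hard the graph is to disconnect: larger values mean better connectivity. The largest eigenvalue, 5, is at most the vertex count 10.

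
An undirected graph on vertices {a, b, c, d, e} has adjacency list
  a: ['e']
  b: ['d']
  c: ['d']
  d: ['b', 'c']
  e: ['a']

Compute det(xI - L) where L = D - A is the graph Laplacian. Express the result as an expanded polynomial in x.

x^5 - 6x^4 + 11x^3 - 6x^2

With the vertex order [a, b, c, d, e], the degrees are [1, 1, 1, 2, 1], giving D = diag(1, 1, 1, 2, 1) and L = D - A. The eigenvalues of L are [0, 0, 1, 2, 3]; the characteristic polynomial is the product of (x - lambda_i), which multiplies out to x^5 - 6x^4 + 11x^3 - 6x^2. Since p(0) = det(-L) = 0, x divides p(x). The largest eigenvalue, 3, is at most the vertex count 5.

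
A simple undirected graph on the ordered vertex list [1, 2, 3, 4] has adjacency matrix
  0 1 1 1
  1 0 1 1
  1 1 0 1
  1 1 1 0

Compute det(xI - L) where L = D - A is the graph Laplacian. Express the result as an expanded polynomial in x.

x^4 - 12x^3 + 48x^2 - 64x

With the vertex order [1, 2, 3, 4], the degrees are [3, 3, 3, 3], giving D = diag(3, 3, 3, 3) and L = D - A. Computing det(xI - L) by cofactor expansion (or equivalently via sum-over-permutations) gives x^4 - 12x^3 + 48x^2 - 64x. The coefficient of x^3 equals -trace(L) = -12, matching the sum of degrees. The eigenvalues sum to 12, which equals trace(L) = 2|E|.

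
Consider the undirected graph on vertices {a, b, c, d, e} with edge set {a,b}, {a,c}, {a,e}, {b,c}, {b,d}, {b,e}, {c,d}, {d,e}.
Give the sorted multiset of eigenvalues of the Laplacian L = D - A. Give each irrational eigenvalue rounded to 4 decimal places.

Reading degrees in the order [a, b, c, d, e] gives [3, 4, 3, 3, 3]; set D = diag(3, 4, 3, 3, 3) and form L = D - A. The multiplicity of 0 as a Laplacian eigenvalue equals the number of connected components. The single zero eigenvalue shows the graph is connected.

[0, 3, 3, 5, 5]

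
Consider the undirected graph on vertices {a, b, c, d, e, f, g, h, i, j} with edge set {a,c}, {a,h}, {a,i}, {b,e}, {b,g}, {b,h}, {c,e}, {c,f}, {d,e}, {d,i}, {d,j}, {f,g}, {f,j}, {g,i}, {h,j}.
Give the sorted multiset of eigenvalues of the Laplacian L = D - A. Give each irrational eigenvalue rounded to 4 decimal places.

With the vertex order [a, b, c, d, e, f, g, h, i, j], the degrees are [3, 3, 3, 3, 3, 3, 3, 3, 3, 3], giving D = diag(3, 3, 3, 3, 3, 3, 3, 3, 3, 3) and L = D - A. L is symmetric positive semidefinite, so every eigenvalue is real and nonnegative. The single zero eigenvalue shows the graph is connected. The eigenvalues sum to 30, which equals trace(L) = 2|E|. The largest eigenvalue, 5, is at most the vertex count 10.

[0, 2, 2, 2, 2, 2, 5, 5, 5, 5]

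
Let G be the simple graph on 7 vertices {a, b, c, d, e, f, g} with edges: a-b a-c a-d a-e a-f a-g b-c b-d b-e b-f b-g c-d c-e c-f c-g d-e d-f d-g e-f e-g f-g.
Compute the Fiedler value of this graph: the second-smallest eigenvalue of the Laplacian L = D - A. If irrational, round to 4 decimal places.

7

With the vertex order [a, b, c, d, e, f, g], the degrees are [6, 6, 6, 6, 6, 6, 6], giving D = diag(6, 6, 6, 6, 6, 6, 6) and L = D - A. Computing the eigenvalues of L and sorting gives [0, 7, 7, 7, 7, 7, 7]. The Fiedler value lambda_2 = 7 is strictly positive, so the graph is connected.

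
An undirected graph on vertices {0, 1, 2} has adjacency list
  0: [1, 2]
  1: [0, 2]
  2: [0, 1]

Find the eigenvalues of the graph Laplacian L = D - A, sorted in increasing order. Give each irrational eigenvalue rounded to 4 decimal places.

[0, 3, 3]

Reading degrees in the order [0, 1, 2] gives [2, 2, 2]; set D = diag(2, 2, 2) and form L = D - A. Diagonalising L (or applying a numerical eigensolver to the 3x3 matrix) gives the spectrum above.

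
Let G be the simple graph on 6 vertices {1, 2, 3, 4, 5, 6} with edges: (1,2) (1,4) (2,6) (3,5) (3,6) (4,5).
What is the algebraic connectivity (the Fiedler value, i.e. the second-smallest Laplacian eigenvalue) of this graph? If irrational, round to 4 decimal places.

1

Each diagonal entry of L is the vertex degree and each off-diagonal entry is -1 where an edge is present, 0 otherwise; in the order [1, 2, 3, 4, 5, 6] the diagonal is [2, 2, 2, 2, 2, 2]. The sorted Laplacian eigenvalues are [0, 1, 1, 3, 3, 4]; the algebraic connectivity is the second entry, 1. The largest eigenvalue, 4, is at most the vertex count 6. The eigenvalues sum to 12, which equals trace(L) = 2|E|.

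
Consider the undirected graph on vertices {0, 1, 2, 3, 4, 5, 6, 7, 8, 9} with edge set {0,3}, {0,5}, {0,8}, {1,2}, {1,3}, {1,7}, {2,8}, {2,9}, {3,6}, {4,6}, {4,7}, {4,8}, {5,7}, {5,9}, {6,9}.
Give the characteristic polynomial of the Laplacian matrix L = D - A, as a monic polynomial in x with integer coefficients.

With the vertex order [0, 1, 2, 3, 4, 5, 6, 7, 8, 9], the degrees are [3, 3, 3, 3, 3, 3, 3, 3, 3, 3], giving D = diag(3, 3, 3, 3, 3, 3, 3, 3, 3, 3) and L = D - A. L has integer entries, so p(x) = det(xI - L) has integer coefficients. Expanding the determinant yields x^10 - 30x^9 + 390x^8 - 2880x^7 + 13305x^6 - 39882x^5 + 77640x^4 - 94800x^3 + 66000x^2 - 20000x. The coefficient of x^9 equals -trace(L) = -30, matching the sum of degrees. By the matrix-tree theorem the graph has (1/10) * product of the nonzero eigenvalues = 2000 spanning trees.

x^10 - 30x^9 + 390x^8 - 2880x^7 + 13305x^6 - 39882x^5 + 77640x^4 - 94800x^3 + 66000x^2 - 20000x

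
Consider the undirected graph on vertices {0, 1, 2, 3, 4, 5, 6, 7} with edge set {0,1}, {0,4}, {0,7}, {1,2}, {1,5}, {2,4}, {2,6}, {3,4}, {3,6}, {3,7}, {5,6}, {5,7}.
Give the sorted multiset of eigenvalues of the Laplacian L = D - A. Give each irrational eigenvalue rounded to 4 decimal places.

[0, 2, 2, 2, 4, 4, 4, 6]

Each diagonal entry of L is the vertex degree and each off-diagonal entry is -1 where an edge is present, 0 otherwise; in the order [0, 1, 2, 3, 4, 5, 6, 7] the diagonal is [3, 3, 3, 3, 3, 3, 3, 3]. The multiplicity of 0 as a Laplacian eigenvalue equals the number of connected components.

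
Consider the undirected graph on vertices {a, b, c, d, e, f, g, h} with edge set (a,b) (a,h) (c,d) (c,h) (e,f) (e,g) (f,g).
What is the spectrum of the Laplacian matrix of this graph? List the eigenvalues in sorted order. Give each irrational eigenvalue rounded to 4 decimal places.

[0, 0, 0.3820, 1.3820, 2.6180, 3, 3, 3.6180]

With the vertex order [a, b, c, d, e, f, g, h], the degrees are [2, 1, 2, 1, 2, 2, 2, 2], giving D = diag(2, 1, 2, 1, 2, 2, 2, 2) and L = D - A. Since every row of L sums to 0, the all-ones vector is in the kernel and 0 is an eigenvalue. The 2 zero eigenvalues correspond to the 2 connected components.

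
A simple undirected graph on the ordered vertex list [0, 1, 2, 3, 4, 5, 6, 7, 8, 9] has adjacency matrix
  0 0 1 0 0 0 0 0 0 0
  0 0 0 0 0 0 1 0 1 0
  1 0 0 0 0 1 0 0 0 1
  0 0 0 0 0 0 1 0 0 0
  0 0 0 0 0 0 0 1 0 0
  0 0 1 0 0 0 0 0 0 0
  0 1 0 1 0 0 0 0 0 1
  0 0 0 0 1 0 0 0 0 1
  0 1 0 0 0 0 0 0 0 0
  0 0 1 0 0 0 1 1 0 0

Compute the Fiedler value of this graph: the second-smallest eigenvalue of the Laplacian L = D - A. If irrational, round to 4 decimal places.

Reading degrees in the order [0, 1, 2, 3, 4, 5, 6, 7, 8, 9] gives [1, 2, 3, 1, 1, 1, 3, 2, 1, 3]; set D = diag(1, 2, 3, 1, 1, 1, 3, 2, 1, 3) and form L = D - A. Computing the eigenvalues of L and sorting gives [0, 0.2076, 0.3326, 0.6394, 1, 1.7049, 2.2883, 3.0761, 3.8552, 4.8958]. The Fiedler value lambda_2 = 0.2076 is strictly positive, so the graph is connected.

0.2076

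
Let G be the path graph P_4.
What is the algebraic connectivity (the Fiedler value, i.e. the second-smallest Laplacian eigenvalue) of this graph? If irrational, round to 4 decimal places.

0.5858

The graph has 4 vertices and degree multiset [2, 2, 1, 1]; D is the diagonal matrix of degrees and L = D - A. The smallest Laplacian eigenvalue is always 0. The next one, lambda_2 = 0.5858, measures how hard the graph is to disconnect: larger values mean better connectivity.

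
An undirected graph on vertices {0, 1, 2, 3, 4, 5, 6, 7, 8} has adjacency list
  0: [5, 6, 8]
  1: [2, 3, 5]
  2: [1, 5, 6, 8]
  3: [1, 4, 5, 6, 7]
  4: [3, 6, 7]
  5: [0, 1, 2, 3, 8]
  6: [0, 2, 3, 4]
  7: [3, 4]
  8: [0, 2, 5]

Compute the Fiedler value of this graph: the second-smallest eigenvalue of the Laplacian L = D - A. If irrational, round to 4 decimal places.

With the vertex order [0, 1, 2, 3, 4, 5, 6, 7, 8], the degrees are [3, 3, 4, 5, 3, 5, 4, 2, 3], giving D = diag(3, 3, 4, 5, 3, 5, 4, 2, 3) and L = D - A. The smallest Laplacian eigenvalue is always 0. The next one, lambda_2 = 1.0319, measures how hard the graph is to disconnect: larger values mean better connectivity. The largest eigenvalue, 6.9731, is at most the vertex count 9. By the matrix-tree theorem the graph has (1/9) * product of the nonzero eigenvalues = 2467 spanning trees.

1.0319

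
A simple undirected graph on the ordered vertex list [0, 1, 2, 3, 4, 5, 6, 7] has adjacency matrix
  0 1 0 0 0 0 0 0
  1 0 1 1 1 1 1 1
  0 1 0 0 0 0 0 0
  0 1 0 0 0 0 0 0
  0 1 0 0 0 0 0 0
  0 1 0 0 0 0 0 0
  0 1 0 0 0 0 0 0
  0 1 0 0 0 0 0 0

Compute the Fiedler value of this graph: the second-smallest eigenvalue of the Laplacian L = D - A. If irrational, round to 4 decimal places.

1

With the vertex order [0, 1, 2, 3, 4, 5, 6, 7], the degrees are [1, 7, 1, 1, 1, 1, 1, 1], giving D = diag(1, 7, 1, 1, 1, 1, 1, 1) and L = D - A. The sorted Laplacian eigenvalues are [0, 1, 1, 1, 1, 1, 1, 8]; the algebraic connectivity is the second entry, 1. The largest eigenvalue, 8, is at most the vertex count 8. The eigenvalues sum to 14, which equals trace(L) = 2|E|.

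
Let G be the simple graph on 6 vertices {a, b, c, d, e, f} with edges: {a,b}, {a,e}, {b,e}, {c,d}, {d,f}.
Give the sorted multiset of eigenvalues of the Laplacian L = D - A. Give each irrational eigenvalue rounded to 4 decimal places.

[0, 0, 1, 3, 3, 3]

With the vertex order [a, b, c, d, e, f], the degrees are [2, 2, 1, 2, 2, 1], giving D = diag(2, 2, 1, 2, 2, 1) and L = D - A. The multiplicity of 0 as a Laplacian eigenvalue equals the number of connected components. The 2 zero eigenvalues correspond to the 2 connected components. There are 2 zeros in the spectrum, matching the 2 components. The largest eigenvalue, 3, is at most the vertex count 6.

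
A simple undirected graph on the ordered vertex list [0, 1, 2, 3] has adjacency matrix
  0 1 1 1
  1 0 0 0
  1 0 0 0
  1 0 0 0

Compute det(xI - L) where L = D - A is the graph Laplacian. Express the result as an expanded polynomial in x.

x^4 - 6x^3 + 9x^2 - 4x

Each diagonal entry of L is the vertex degree and each off-diagonal entry is -1 where an edge is present, 0 otherwise; in the order [0, 1, 2, 3] the diagonal is [3, 1, 1, 1]. L has integer entries, so p(x) = det(xI - L) has integer coefficients. Expanding the determinant yields x^4 - 6x^3 + 9x^2 - 4x. Since p(0) = det(-L) = 0, x divides p(x). By the matrix-tree theorem the graph has (1/4) * product of the nonzero eigenvalues = 1 spanning tree.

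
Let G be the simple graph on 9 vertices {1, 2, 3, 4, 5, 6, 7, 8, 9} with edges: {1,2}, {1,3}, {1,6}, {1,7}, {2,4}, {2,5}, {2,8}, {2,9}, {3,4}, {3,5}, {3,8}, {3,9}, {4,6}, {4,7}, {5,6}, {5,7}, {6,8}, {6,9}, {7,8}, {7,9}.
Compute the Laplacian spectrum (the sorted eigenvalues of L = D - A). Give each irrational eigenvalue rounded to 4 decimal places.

With the vertex order [1, 2, 3, 4, 5, 6, 7, 8, 9], the degrees are [4, 5, 5, 4, 4, 5, 5, 4, 4], giving D = diag(4, 5, 5, 4, 4, 5, 5, 4, 4) and L = D - A. L is symmetric positive semidefinite, so every eigenvalue is real and nonnegative. The largest eigenvalue, 9, is at most the vertex count 9.

[0, 4, 4, 4, 4, 5, 5, 5, 9]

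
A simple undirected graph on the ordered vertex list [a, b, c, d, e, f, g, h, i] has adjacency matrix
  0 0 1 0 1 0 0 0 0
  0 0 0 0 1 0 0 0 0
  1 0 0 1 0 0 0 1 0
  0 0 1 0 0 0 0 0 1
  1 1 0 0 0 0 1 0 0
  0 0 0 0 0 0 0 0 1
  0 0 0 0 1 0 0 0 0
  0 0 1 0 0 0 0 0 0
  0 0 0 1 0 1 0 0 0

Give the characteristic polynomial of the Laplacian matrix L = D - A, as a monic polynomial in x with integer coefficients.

x^9 - 16x^8 + 103x^7 - 344x^6 + 643x^5 - 678x^4 + 384x^3 - 102x^2 + 9x

With the vertex order [a, b, c, d, e, f, g, h, i], the degrees are [2, 1, 3, 2, 3, 1, 1, 1, 2], giving D = diag(2, 1, 3, 2, 3, 1, 1, 1, 2) and L = D - A. L has integer entries, so p(x) = det(xI - L) has integer coefficients. Expanding the determinant yields x^9 - 16x^8 + 103x^7 - 344x^6 + 643x^5 - 678x^4 + 384x^3 - 102x^2 + 9x. The constant term is 0 because L is singular (the all-ones vector lies in its kernel).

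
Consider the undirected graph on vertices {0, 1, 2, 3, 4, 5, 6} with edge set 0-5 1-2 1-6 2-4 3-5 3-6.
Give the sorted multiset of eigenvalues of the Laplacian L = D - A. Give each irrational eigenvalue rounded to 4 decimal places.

Reading degrees in the order [0, 1, 2, 3, 4, 5, 6] gives [1, 2, 2, 2, 1, 2, 2]; set D = diag(1, 2, 2, 2, 1, 2, 2) and form L = D - A. Diagonalising L (or applying a numerical eigensolver to the 7x7 matrix) gives the spectrum above. The single zero eigenvalue shows the graph is connected. By the matrix-tree theorem the graph has (1/7) * product of the nonzero eigenvalues = 1 spanning tree.

[0, 0.1981, 0.7530, 1.5550, 2.4450, 3.2470, 3.8019]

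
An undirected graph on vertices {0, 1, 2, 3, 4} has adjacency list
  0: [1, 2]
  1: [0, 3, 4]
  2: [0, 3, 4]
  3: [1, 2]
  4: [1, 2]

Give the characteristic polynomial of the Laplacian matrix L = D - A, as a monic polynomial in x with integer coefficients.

x^5 - 12x^4 + 51x^3 - 92x^2 + 60x

With the vertex order [0, 1, 2, 3, 4], the degrees are [2, 3, 3, 2, 2], giving D = diag(2, 3, 3, 2, 2) and L = D - A. L has integer entries, so p(x) = det(xI - L) has integer coefficients. Expanding the determinant yields x^5 - 12x^4 + 51x^3 - 92x^2 + 60x. The coefficient of x^4 equals -trace(L) = -12, matching the sum of degrees. The eigenvalues sum to 12, which equals trace(L) = 2|E|.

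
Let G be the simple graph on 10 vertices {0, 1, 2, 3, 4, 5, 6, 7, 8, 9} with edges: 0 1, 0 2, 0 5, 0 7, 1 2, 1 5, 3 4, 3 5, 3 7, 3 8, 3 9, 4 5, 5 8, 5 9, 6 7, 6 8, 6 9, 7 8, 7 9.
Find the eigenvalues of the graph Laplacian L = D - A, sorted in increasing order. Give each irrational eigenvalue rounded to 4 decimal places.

Each diagonal entry of L is the vertex degree and each off-diagonal entry is -1 where an edge is present, 0 otherwise; in the order [0, 1, 2, 3, 4, 5, 6, 7, 8, 9] the diagonal is [4, 3, 2, 5, 2, 6, 3, 5, 4, 4]. Diagonalising L (or applying a numerical eigensolver to the 10x10 matrix) gives the spectrum above. There is one zero in the spectrum, matching the 1 component.

[0, 0.8992, 1.6969, 3.2585, 3.8833, 4, 4.4125, 5.7592, 6.4511, 7.6393]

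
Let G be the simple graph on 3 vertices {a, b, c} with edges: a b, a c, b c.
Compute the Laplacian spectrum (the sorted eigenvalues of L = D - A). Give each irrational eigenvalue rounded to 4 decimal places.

[0, 3, 3]

Reading degrees in the order [a, b, c] gives [2, 2, 2]; set D = diag(2, 2, 2) and form L = D - A. Diagonalising L (or applying a numerical eigensolver to the 3x3 matrix) gives the spectrum above. The single zero eigenvalue shows the graph is connected. The largest eigenvalue, 3, is at most the vertex count 3.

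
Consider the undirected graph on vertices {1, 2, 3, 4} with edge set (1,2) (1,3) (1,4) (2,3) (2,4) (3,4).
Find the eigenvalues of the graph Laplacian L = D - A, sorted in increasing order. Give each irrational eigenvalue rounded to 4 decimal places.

[0, 4, 4, 4]

Reading degrees in the order [1, 2, 3, 4] gives [3, 3, 3, 3]; set D = diag(3, 3, 3, 3) and form L = D - A. Since every row of L sums to 0, the all-ones vector is in the kernel and 0 is an eigenvalue. The single zero eigenvalue shows the graph is connected. By the matrix-tree theorem the graph has (1/4) * product of the nonzero eigenvalues = 16 spanning trees.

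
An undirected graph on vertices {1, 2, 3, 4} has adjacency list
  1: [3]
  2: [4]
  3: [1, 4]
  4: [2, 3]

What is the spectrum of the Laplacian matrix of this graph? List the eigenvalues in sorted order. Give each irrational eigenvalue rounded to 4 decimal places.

[0, 0.5858, 2, 3.4142]

With the vertex order [1, 2, 3, 4], the degrees are [1, 1, 2, 2], giving D = diag(1, 1, 2, 2) and L = D - A. Since every row of L sums to 0, the all-ones vector is in the kernel and 0 is an eigenvalue. By the matrix-tree theorem the graph has (1/4) * product of the nonzero eigenvalues = 1 spanning tree. The largest eigenvalue, 3.4142, is at most the vertex count 4.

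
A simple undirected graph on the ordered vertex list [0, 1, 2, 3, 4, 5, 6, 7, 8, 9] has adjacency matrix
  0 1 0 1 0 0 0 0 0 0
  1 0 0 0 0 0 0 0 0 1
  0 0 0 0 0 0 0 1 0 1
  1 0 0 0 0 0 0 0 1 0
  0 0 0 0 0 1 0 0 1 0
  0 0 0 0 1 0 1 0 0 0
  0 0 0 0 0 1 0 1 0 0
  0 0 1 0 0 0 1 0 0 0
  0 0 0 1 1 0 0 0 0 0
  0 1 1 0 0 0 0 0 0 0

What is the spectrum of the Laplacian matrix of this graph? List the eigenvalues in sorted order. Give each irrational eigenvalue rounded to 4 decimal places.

[0, 0.3820, 0.3820, 1.3820, 1.3820, 2.6180, 2.6180, 3.6180, 3.6180, 4]

Each diagonal entry of L is the vertex degree and each off-diagonal entry is -1 where an edge is present, 0 otherwise; in the order [0, 1, 2, 3, 4, 5, 6, 7, 8, 9] the diagonal is [2, 2, 2, 2, 2, 2, 2, 2, 2, 2]. Diagonalising L (or applying a numerical eigensolver to the 10x10 matrix) gives the spectrum above. The single zero eigenvalue shows the graph is connected.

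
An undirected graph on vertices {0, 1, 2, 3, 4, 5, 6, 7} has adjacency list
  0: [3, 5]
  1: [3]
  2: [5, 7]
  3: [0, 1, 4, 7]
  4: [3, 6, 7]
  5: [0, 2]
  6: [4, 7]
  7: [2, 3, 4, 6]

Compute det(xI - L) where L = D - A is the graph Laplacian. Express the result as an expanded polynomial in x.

Each diagonal entry of L is the vertex degree and each off-diagonal entry is -1 where an edge is present, 0 otherwise; in the order [0, 1, 2, 3, 4, 5, 6, 7] the diagonal is [2, 1, 2, 4, 3, 2, 2, 4]. L has integer entries, so p(x) = det(xI - L) has integer coefficients. Expanding the determinant yields x^8 - 20x^7 + 161x^6 - 670x^5 + 1540x^4 - 1932x^3 + 1214x^2 - 296x. The constant term is 0 because L is singular (the all-ones vector lies in its kernel). There is one zero in the spectrum, matching the 1 component.

x^8 - 20x^7 + 161x^6 - 670x^5 + 1540x^4 - 1932x^3 + 1214x^2 - 296x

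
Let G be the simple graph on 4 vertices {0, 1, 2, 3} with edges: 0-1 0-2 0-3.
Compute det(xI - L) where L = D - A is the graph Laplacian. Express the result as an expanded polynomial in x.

Each diagonal entry of L is the vertex degree and each off-diagonal entry is -1 where an edge is present, 0 otherwise; in the order [0, 1, 2, 3] the diagonal is [3, 1, 1, 1]. Computing det(xI - L) by cofactor expansion (or equivalently via sum-over-permutations) gives x^4 - 6x^3 + 9x^2 - 4x. Since p(0) = det(-L) = 0, x divides p(x). There is one zero in the spectrum, matching the 1 component.

x^4 - 6x^3 + 9x^2 - 4x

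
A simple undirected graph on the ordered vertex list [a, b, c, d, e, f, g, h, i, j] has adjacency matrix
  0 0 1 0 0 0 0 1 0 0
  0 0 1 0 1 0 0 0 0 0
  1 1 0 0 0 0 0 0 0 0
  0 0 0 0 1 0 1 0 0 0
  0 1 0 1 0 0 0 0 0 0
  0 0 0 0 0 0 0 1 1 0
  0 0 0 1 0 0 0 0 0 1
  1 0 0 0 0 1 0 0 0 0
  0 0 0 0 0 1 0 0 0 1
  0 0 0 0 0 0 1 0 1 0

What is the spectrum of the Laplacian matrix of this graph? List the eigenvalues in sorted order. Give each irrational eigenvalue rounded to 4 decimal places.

[0, 0.3820, 0.3820, 1.3820, 1.3820, 2.6180, 2.6180, 3.6180, 3.6180, 4]

Each diagonal entry of L is the vertex degree and each off-diagonal entry is -1 where an edge is present, 0 otherwise; in the order [a, b, c, d, e, f, g, h, i, j] the diagonal is [2, 2, 2, 2, 2, 2, 2, 2, 2, 2]. Since every row of L sums to 0, the all-ones vector is in the kernel and 0 is an eigenvalue. The single zero eigenvalue shows the graph is connected. By the matrix-tree theorem the graph has (1/10) * product of the nonzero eigenvalues = 10 spanning trees. The largest eigenvalue, 4, is at most the vertex count 10.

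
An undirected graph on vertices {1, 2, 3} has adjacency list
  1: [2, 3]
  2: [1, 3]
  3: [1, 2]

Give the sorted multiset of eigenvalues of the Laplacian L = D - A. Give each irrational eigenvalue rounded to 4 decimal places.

[0, 3, 3]

With the vertex order [1, 2, 3], the degrees are [2, 2, 2], giving D = diag(2, 2, 2) and L = D - A. L is symmetric positive semidefinite, so every eigenvalue is real and nonnegative. The single zero eigenvalue shows the graph is connected. The eigenvalues sum to 6, which equals trace(L) = 2|E|. The largest eigenvalue, 3, is at most the vertex count 3.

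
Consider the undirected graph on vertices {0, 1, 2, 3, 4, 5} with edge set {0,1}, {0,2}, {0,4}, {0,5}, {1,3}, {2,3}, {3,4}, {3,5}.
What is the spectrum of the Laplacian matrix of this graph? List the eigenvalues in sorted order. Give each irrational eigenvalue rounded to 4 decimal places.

With the vertex order [0, 1, 2, 3, 4, 5], the degrees are [4, 2, 2, 4, 2, 2], giving D = diag(4, 2, 2, 4, 2, 2) and L = D - A. L is symmetric positive semidefinite, so every eigenvalue is real and nonnegative. The single zero eigenvalue shows the graph is connected.

[0, 2, 2, 2, 4, 6]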